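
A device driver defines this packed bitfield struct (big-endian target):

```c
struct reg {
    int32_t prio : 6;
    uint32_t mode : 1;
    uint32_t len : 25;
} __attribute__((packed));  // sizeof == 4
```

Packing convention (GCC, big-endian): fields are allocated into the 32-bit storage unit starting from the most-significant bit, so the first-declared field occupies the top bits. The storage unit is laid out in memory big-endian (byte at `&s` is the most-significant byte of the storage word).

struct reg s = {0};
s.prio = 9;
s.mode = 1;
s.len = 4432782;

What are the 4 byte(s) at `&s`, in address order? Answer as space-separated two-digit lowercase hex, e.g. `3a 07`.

prio (6b) val=9 bits=0x9 at bit 26: 0x24000000
mode (1b) val=1 bits=0x1 at bit 25: 0x26000000
len (25b) val=4432782 bits=0x43a38e at bit 0: 0x2643a38e
word = 0x2643a38e → big-endian bytes:
  [0]=0x26  [1]=0x43  [2]=0xa3  [3]=0x8e

26 43 a3 8e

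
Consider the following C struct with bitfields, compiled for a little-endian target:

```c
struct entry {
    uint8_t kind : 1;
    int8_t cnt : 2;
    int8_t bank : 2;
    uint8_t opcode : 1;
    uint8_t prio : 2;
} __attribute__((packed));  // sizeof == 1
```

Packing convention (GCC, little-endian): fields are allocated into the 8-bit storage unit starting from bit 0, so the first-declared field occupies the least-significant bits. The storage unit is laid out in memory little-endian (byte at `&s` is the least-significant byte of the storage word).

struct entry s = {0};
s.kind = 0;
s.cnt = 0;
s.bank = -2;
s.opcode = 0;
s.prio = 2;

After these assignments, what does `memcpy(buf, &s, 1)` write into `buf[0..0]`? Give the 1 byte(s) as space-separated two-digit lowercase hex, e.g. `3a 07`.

[0+:1] kind=0 & 0x1 = 0x0; word=0x00
[1+:2] cnt=0 & 0x3 = 0x0; word=0x00
[3+:2] bank=-2 & 0x3 = 0x2; word=0x10
[5+:1] opcode=0 & 0x1 = 0x0; word=0x10
[6+:2] prio=2 & 0x3 = 0x2; word=0x90
word = 0x90 → little-endian bytes:
  [0]=0x90

90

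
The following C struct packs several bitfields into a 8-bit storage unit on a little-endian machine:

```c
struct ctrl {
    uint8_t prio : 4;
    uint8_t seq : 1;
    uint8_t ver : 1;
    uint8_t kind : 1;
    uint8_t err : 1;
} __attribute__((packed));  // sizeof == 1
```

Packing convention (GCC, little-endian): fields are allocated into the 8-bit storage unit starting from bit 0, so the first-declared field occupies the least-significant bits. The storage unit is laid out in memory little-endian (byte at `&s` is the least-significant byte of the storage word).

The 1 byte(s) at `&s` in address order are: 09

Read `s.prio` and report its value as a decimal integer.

[0]=0x09 (little-endian) → word 0x09
prio:4 @ bit 0 → (0x09>>0)&0xf = 0x9  ←
seq:1 @ bit 4 → (0x09>>4)&0x1 = 0x0
ver:1 @ bit 5 → (0x09>>5)&0x1 = 0x0
kind:1 @ bit 6 → (0x09>>6)&0x1 = 0x0
err:1 @ bit 7 → (0x09>>7)&0x1 = 0x0

9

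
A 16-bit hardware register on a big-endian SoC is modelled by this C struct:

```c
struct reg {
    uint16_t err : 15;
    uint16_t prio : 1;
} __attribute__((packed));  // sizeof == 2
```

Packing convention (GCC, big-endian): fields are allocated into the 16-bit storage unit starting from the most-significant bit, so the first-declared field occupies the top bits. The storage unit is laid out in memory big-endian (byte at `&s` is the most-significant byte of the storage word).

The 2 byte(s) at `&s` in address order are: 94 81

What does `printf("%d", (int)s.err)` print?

19008

[0]=0x94 [1]=0x81 (big-endian) → word 0x9481
err:15 @ bit 1 → (0x9481>>1)&0x7fff = 0x4a40  ←
prio:1 @ bit 0 → (0x9481>>0)&0x1 = 0x1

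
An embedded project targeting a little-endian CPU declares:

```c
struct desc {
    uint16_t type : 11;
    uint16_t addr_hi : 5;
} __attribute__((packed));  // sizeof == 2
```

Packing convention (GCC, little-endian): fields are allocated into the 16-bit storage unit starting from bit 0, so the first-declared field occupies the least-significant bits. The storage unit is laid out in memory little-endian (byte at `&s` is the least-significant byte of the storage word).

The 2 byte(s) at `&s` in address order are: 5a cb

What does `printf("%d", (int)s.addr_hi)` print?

25

[0]=0x5a [1]=0xcb (little-endian) → word 0xcb5a
type:11 @ bit 0 → (0xcb5a>>0)&0x7ff = 0x35a
addr_hi:5 @ bit 11 → (0xcb5a>>11)&0x1f = 0x19  ←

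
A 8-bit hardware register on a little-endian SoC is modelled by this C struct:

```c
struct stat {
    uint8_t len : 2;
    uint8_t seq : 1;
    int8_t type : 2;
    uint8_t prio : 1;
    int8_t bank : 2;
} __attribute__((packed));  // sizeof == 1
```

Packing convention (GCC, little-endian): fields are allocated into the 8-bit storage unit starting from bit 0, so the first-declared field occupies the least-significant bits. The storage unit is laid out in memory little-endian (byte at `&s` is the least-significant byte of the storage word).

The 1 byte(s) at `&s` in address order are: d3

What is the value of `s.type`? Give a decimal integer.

-2

[0]=0xd3 (little-endian) → word 0xd3
len:2 @ bit 0 → (0xd3>>0)&0x3 = 0x3
seq:1 @ bit 2 → (0xd3>>2)&0x1 = 0x0
type:2 @ bit 3 → (0xd3>>3)&0x3 = 0x2  ←
prio:1 @ bit 5 → (0xd3>>5)&0x1 = 0x0
bank:2 @ bit 6 → (0xd3>>6)&0x3 = 0x3
type signed 2b, MSB=1: 2 - 4 = -2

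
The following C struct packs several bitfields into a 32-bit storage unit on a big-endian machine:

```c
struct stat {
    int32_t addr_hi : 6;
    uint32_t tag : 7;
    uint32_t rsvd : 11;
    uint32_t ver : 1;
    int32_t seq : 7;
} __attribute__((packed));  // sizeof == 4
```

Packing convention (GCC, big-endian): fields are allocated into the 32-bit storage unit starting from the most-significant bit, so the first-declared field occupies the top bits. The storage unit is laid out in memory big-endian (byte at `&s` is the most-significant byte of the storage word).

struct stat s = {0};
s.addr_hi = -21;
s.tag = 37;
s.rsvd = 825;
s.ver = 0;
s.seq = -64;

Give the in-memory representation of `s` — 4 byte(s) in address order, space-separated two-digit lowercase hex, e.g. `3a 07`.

addr_hi:6 = -21 → 0x2b << 26 → word 0xac000000
tag:7 = 37 → 0x25 << 19 → word 0xad280000
rsvd:11 = 825 → 0x339 << 8 → word 0xad2b3900
ver:1 = 0 → 0x0 << 7 → word 0xad2b3900
seq:7 = -64 → 0x40 << 0 → word 0xad2b3940
word = 0xad2b3940 → big-endian bytes:
  [0]=0xad  [1]=0x2b  [2]=0x39  [3]=0x40

ad 2b 39 40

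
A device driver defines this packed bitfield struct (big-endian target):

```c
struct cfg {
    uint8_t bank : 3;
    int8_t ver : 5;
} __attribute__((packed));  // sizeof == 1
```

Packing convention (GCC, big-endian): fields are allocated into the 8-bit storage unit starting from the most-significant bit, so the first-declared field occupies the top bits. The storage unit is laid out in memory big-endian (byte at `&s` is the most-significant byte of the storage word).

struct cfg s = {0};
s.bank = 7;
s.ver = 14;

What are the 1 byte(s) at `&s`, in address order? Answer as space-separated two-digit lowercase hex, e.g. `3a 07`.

bank:3 = 7 → 0x7 << 5 → word 0xe0
ver:5 = 14 → 0xe << 0 → word 0xee
word = 0xee → big-endian bytes:
  [0]=0xee

ee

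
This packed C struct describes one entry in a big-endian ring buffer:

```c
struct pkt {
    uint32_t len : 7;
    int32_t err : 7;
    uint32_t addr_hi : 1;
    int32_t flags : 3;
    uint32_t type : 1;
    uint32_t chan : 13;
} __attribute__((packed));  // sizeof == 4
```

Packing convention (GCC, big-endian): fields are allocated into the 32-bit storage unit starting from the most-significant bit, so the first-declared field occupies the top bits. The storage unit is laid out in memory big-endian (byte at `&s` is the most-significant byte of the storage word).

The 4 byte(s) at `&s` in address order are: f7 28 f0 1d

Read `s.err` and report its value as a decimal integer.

[0]=0xf7 [1]=0x28 [2]=0xf0 [3]=0x1d (big-endian) → word 0xf728f01d
len [25+:7] = (word>>25) & 0x7f = 123
err [18+:7] = (word>>18) & 0x7f = 74  ←
addr_hi [17+:1] = (word>>17) & 0x1 = 0
flags [14+:3] = (word>>14) & 0x7 = 3
type [13+:1] = (word>>13) & 0x1 = 1
chan [0+:13] = (word>>0) & 0x1fff = 4125
err signed 7b, MSB=1: 74 - 128 = -54

-54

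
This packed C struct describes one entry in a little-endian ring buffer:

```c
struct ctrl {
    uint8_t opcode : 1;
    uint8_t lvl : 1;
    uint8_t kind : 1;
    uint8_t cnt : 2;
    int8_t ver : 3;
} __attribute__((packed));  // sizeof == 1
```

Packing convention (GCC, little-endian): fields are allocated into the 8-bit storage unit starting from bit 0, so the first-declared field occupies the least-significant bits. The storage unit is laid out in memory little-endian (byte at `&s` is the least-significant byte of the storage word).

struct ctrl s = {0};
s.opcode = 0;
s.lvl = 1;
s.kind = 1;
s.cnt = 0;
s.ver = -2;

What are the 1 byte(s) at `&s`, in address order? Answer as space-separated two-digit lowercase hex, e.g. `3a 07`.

c6

[0+:1] opcode=0 & 0x1 = 0x0; word=0x00
[1+:1] lvl=1 & 0x1 = 0x1; word=0x02
[2+:1] kind=1 & 0x1 = 0x1; word=0x06
[3+:2] cnt=0 & 0x3 = 0x0; word=0x06
[5+:3] ver=-2 & 0x7 = 0x6; word=0xc6
word = 0xc6 → little-endian bytes:
  [0]=0xc6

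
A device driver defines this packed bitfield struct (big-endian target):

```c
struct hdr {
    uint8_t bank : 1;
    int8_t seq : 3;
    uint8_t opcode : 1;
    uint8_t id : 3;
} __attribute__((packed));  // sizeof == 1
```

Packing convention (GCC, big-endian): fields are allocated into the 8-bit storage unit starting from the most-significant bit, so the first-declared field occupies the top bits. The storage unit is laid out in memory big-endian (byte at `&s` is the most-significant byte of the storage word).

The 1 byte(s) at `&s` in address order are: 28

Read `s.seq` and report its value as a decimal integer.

2

[0]=0x28 (big-endian) → word 0x28
bank:1 @ bit 7 → (0x28>>7)&0x1 = 0x0
seq:3 @ bit 4 → (0x28>>4)&0x7 = 0x2  ←
opcode:1 @ bit 3 → (0x28>>3)&0x1 = 0x1
id:3 @ bit 0 → (0x28>>0)&0x7 = 0x0
seq signed 3b, MSB=0: value = 2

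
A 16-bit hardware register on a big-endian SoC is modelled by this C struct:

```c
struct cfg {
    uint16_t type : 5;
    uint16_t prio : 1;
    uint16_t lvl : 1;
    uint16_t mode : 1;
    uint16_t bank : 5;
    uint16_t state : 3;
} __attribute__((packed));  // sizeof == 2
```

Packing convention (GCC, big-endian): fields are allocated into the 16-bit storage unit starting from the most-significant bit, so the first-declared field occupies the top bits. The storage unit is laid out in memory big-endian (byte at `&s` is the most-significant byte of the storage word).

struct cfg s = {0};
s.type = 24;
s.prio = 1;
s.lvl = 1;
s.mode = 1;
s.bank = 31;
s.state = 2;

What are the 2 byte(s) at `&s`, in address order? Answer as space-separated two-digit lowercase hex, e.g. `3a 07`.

c7 fa

type (5b) val=24 bits=0x18 at bit 11: 0xc000
prio (1b) val=1 bits=0x1 at bit 10: 0xc400
lvl (1b) val=1 bits=0x1 at bit 9: 0xc600
mode (1b) val=1 bits=0x1 at bit 8: 0xc700
bank (5b) val=31 bits=0x1f at bit 3: 0xc7f8
state (3b) val=2 bits=0x2 at bit 0: 0xc7fa
word = 0xc7fa → big-endian bytes:
  [0]=0xc7  [1]=0xfa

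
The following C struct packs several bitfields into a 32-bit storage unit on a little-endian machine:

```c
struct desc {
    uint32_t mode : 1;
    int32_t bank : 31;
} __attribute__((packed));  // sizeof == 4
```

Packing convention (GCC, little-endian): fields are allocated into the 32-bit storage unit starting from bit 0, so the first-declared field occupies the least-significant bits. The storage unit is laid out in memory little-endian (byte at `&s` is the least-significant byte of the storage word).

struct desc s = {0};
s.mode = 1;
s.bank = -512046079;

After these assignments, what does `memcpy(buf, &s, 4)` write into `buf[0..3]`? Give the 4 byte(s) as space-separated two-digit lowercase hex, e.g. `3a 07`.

03 98 f5 c2

[0+:1] mode=1 & 0x1 = 0x1; word=0x00000001
[1+:31] bank=-512046079 & 0x7fffffff = 0x617acc01; word=0xc2f59803
word = 0xc2f59803 → little-endian bytes:
  [0]=0x03  [1]=0x98  [2]=0xf5  [3]=0xc2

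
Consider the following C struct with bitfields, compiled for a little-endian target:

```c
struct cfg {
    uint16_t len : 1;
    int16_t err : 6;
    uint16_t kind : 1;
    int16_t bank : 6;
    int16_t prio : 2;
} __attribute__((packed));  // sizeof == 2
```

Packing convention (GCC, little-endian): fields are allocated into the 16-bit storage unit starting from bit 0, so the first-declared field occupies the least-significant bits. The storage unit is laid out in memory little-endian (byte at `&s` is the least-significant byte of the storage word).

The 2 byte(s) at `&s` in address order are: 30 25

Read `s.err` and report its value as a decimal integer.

[0]=0x30 [1]=0x25 (little-endian) → word 0x2530
len:1 @ bit 0 → (0x2530>>0)&0x1 = 0x0
err:6 @ bit 1 → (0x2530>>1)&0x3f = 0x18  ←
kind:1 @ bit 7 → (0x2530>>7)&0x1 = 0x0
bank:6 @ bit 8 → (0x2530>>8)&0x3f = 0x25
prio:2 @ bit 14 → (0x2530>>14)&0x3 = 0x0
err signed 6b, MSB=0: value = 24

24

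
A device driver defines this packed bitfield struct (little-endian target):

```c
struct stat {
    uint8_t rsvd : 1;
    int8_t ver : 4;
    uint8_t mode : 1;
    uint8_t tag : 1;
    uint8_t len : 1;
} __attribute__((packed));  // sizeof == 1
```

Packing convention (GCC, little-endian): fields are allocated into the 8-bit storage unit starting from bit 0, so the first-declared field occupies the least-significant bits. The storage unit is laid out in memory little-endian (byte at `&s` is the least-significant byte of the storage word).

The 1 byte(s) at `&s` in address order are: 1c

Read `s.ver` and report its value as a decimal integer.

-2

[0]=0x1c (little-endian) → word 0x1c
rsvd:1 @ bit 0 → (0x1c>>0)&0x1 = 0x0
ver:4 @ bit 1 → (0x1c>>1)&0xf = 0xe  ←
mode:1 @ bit 5 → (0x1c>>5)&0x1 = 0x0
tag:1 @ bit 6 → (0x1c>>6)&0x1 = 0x0
len:1 @ bit 7 → (0x1c>>7)&0x1 = 0x0
ver signed 4b, MSB=1: 14 - 16 = -2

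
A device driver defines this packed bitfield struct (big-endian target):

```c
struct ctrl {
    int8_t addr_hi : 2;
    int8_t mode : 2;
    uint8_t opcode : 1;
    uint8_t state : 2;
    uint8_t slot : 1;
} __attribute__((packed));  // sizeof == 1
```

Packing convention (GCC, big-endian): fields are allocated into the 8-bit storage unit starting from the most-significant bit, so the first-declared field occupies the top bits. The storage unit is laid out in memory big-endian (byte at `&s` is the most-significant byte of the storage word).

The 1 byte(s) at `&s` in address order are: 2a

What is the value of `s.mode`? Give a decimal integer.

-2

[0]=0x2a (big-endian) → word 0x2a
addr_hi [6+:2] = (word>>6) & 0x3 = 0
mode [4+:2] = (word>>4) & 0x3 = 2  ←
opcode [3+:1] = (word>>3) & 0x1 = 1
state [1+:2] = (word>>1) & 0x3 = 1
slot [0+:1] = (word>>0) & 0x1 = 0
mode signed 2b, MSB=1: 2 - 4 = -2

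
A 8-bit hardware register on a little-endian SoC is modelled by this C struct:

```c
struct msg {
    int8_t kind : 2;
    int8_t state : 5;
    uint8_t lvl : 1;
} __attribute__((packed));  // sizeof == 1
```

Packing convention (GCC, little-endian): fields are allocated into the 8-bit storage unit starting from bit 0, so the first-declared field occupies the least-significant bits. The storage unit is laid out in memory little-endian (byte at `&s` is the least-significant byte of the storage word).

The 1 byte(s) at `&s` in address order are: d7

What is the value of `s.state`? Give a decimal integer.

-11

[0]=0xd7 (little-endian) → word 0xd7
kind [0+:2] = (word>>0) & 0x3 = 3
state [2+:5] = (word>>2) & 0x1f = 21  ←
lvl [7+:1] = (word>>7) & 0x1 = 1
state signed 5b, MSB=1: 21 - 32 = -11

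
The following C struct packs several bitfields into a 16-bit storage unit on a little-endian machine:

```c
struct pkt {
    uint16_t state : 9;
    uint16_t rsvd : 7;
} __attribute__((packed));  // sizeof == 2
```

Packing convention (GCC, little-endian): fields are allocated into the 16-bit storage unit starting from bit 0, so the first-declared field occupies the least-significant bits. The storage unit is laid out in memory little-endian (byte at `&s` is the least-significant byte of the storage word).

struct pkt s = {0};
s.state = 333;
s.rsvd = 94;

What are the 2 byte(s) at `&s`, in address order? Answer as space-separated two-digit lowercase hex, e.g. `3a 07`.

state:9 = 333 → 0x14d << 0 → word 0x014d
rsvd:7 = 94 → 0x5e << 9 → word 0xbd4d
word = 0xbd4d → little-endian bytes:
  [0]=0x4d  [1]=0xbd

4d bd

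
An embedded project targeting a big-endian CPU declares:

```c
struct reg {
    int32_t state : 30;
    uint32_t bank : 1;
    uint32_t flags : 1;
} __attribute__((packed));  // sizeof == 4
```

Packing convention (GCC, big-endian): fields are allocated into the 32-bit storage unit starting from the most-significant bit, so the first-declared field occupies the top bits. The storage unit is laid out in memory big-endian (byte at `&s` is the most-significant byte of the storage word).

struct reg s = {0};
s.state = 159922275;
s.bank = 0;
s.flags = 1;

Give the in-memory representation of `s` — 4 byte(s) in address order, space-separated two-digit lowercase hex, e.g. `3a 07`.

state (30b) val=159922275 bits=0x9883863 at bit 2: 0x2620e18c
bank (1b) val=0 bits=0x0 at bit 1: 0x2620e18c
flags (1b) val=1 bits=0x1 at bit 0: 0x2620e18d
word = 0x2620e18d → big-endian bytes:
  [0]=0x26  [1]=0x20  [2]=0xe1  [3]=0x8d

26 20 e1 8d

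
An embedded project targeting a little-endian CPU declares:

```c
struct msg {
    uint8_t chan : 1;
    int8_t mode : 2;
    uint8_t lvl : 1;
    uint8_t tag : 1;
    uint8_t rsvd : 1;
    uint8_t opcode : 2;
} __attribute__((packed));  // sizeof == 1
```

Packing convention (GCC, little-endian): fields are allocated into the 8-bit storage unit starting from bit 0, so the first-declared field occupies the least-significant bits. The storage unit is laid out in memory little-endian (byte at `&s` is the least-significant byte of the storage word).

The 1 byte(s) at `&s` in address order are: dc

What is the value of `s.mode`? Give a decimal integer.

-2

[0]=0xdc (little-endian) → word 0xdc
chan [0+:1] = (word>>0) & 0x1 = 0
mode [1+:2] = (word>>1) & 0x3 = 2  ←
lvl [3+:1] = (word>>3) & 0x1 = 1
tag [4+:1] = (word>>4) & 0x1 = 1
rsvd [5+:1] = (word>>5) & 0x1 = 0
opcode [6+:2] = (word>>6) & 0x3 = 3
mode signed 2b, MSB=1: 2 - 4 = -2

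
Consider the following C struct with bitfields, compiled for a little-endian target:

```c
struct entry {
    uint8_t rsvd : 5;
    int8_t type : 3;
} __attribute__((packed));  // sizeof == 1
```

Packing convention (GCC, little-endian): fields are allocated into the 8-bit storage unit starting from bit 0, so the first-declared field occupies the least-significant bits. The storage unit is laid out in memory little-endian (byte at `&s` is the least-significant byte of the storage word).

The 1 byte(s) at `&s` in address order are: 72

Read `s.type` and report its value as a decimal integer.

[0]=0x72 (little-endian) → word 0x72
rsvd:5 @ bit 0 → (0x72>>0)&0x1f = 0x12
type:3 @ bit 5 → (0x72>>5)&0x7 = 0x3  ←
type signed 3b, MSB=0: value = 3

3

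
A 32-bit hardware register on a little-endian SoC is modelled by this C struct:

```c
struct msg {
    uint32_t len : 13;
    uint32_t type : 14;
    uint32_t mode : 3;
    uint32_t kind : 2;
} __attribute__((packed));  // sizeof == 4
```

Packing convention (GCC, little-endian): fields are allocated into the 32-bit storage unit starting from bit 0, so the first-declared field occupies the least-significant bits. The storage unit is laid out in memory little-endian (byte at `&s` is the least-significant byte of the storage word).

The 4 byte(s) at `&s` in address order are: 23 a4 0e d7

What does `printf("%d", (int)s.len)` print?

1059

[0]=0x23 [1]=0xa4 [2]=0x0e [3]=0xd7 (little-endian) → word 0xd70ea423
len [0+:13] = (word>>0) & 0x1fff = 1059  ←
type [13+:14] = (word>>13) & 0x3fff = 14453
mode [27+:3] = (word>>27) & 0x7 = 2
kind [30+:2] = (word>>30) & 0x3 = 3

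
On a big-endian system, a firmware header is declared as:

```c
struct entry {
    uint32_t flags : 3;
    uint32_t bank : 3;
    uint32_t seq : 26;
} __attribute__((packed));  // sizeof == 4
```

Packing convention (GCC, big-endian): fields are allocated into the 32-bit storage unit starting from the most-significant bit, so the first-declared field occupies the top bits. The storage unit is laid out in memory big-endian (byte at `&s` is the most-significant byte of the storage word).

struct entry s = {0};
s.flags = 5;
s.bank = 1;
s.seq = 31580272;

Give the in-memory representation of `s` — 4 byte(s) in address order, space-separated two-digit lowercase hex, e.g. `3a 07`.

a5 e1 e0 70

flags:3 = 5 → 0x5 << 29 → word 0xa0000000
bank:3 = 1 → 0x1 << 26 → word 0xa4000000
seq:26 = 31580272 → 0x1e1e070 << 0 → word 0xa5e1e070
word = 0xa5e1e070 → big-endian bytes:
  [0]=0xa5  [1]=0xe1  [2]=0xe0  [3]=0x70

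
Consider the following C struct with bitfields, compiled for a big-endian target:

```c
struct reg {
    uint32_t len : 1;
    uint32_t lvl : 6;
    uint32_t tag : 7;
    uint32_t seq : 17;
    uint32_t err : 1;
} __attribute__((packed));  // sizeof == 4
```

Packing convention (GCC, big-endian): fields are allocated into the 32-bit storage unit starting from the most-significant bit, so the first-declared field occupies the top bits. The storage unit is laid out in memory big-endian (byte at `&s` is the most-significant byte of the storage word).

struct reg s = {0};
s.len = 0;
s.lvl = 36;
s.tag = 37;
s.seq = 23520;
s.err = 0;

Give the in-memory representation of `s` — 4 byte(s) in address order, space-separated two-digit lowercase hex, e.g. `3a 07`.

[31+:1] len=0 & 0x1 = 0x0; word=0x00000000
[25+:6] lvl=36 & 0x3f = 0x24; word=0x48000000
[18+:7] tag=37 & 0x7f = 0x25; word=0x48940000
[1+:17] seq=23520 & 0x1ffff = 0x5be0; word=0x4894b7c0
[0+:1] err=0 & 0x1 = 0x0; word=0x4894b7c0
word = 0x4894b7c0 → big-endian bytes:
  [0]=0x48  [1]=0x94  [2]=0xb7  [3]=0xc0

48 94 b7 c0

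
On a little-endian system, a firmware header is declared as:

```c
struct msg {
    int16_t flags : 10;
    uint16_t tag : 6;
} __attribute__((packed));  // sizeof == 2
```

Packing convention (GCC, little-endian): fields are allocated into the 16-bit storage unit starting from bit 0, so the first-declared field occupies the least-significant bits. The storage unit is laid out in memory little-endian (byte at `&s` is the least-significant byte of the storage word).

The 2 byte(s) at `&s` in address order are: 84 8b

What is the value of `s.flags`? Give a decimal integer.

[0]=0x84 [1]=0x8b (little-endian) → word 0x8b84
flags:10 @ bit 0 → (0x8b84>>0)&0x3ff = 0x384  ←
tag:6 @ bit 10 → (0x8b84>>10)&0x3f = 0x22
flags signed 10b, MSB=1: 900 - 1024 = -124

-124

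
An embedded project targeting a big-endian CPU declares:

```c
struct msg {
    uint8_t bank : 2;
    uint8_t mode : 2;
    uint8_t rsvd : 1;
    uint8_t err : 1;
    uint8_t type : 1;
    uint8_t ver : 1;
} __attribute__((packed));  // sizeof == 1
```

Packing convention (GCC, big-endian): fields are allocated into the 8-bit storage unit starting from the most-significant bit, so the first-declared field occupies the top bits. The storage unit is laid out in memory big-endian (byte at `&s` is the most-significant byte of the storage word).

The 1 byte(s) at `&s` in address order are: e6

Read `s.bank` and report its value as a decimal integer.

[0]=0xe6 (big-endian) → word 0xe6
bank [6+:2] = (word>>6) & 0x3 = 3  ←
mode [4+:2] = (word>>4) & 0x3 = 2
rsvd [3+:1] = (word>>3) & 0x1 = 0
err [2+:1] = (word>>2) & 0x1 = 1
type [1+:1] = (word>>1) & 0x1 = 1
ver [0+:1] = (word>>0) & 0x1 = 0

3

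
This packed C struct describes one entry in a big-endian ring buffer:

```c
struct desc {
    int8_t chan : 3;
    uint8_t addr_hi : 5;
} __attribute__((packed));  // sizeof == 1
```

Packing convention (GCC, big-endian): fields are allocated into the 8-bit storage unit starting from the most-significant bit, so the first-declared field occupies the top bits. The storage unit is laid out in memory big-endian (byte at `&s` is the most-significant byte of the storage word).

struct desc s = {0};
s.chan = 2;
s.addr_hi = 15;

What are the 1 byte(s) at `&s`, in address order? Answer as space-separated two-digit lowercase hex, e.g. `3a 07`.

4f

chan (3b) val=2 bits=0x2 at bit 5: 0x40
addr_hi (5b) val=15 bits=0xf at bit 0: 0x4f
word = 0x4f → big-endian bytes:
  [0]=0x4f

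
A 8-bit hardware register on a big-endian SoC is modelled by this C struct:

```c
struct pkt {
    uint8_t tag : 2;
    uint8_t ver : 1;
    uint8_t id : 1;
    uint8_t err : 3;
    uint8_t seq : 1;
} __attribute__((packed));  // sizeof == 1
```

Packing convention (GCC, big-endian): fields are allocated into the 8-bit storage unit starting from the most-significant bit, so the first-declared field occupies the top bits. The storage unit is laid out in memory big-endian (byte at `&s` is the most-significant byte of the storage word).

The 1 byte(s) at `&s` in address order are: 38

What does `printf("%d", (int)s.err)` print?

4

[0]=0x38 (big-endian) → word 0x38
tag:2 @ bit 6 → (0x38>>6)&0x3 = 0x0
ver:1 @ bit 5 → (0x38>>5)&0x1 = 0x1
id:1 @ bit 4 → (0x38>>4)&0x1 = 0x1
err:3 @ bit 1 → (0x38>>1)&0x7 = 0x4  ←
seq:1 @ bit 0 → (0x38>>0)&0x1 = 0x0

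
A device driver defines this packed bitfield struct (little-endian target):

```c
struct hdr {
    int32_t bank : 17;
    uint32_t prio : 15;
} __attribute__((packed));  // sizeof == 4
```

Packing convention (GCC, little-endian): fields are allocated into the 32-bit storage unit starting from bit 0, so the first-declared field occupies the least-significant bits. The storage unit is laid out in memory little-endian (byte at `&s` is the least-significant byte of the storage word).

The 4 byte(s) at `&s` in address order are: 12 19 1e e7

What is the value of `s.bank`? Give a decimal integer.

[0]=0x12 [1]=0x19 [2]=0x1e [3]=0xe7 (little-endian) → word 0xe71e1912
bank [0+:17] = (word>>0) & 0x1ffff = 6418  ←
prio [17+:15] = (word>>17) & 0x7fff = 29583
bank signed 17b, MSB=0: value = 6418

6418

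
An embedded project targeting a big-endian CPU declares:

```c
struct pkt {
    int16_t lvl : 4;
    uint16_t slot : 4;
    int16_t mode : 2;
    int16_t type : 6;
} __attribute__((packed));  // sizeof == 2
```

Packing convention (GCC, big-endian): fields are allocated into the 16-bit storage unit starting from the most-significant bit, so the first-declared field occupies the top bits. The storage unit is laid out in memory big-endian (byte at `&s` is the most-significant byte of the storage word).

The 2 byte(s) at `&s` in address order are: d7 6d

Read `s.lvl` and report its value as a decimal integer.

[0]=0xd7 [1]=0x6d (big-endian) → word 0xd76d
lvl:4 @ bit 12 → (0xd76d>>12)&0xf = 0xd  ←
slot:4 @ bit 8 → (0xd76d>>8)&0xf = 0x7
mode:2 @ bit 6 → (0xd76d>>6)&0x3 = 0x1
type:6 @ bit 0 → (0xd76d>>0)&0x3f = 0x2d
lvl signed 4b, MSB=1: 13 - 16 = -3

-3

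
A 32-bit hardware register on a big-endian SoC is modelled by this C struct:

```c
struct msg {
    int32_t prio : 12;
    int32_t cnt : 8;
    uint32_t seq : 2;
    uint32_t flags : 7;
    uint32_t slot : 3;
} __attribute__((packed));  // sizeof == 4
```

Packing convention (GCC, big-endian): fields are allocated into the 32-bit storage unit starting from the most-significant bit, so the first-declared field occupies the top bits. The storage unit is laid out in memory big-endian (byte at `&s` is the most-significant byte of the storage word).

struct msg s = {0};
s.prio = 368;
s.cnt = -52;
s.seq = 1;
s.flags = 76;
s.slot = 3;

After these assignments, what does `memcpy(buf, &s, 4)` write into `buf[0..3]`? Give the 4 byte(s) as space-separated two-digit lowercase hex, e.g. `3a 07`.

17 0c c6 63

prio:12 = 368 → 0x170 << 20 → word 0x17000000
cnt:8 = -52 → 0xcc << 12 → word 0x170cc000
seq:2 = 1 → 0x1 << 10 → word 0x170cc400
flags:7 = 76 → 0x4c << 3 → word 0x170cc660
slot:3 = 3 → 0x3 << 0 → word 0x170cc663
word = 0x170cc663 → big-endian bytes:
  [0]=0x17  [1]=0x0c  [2]=0xc6  [3]=0x63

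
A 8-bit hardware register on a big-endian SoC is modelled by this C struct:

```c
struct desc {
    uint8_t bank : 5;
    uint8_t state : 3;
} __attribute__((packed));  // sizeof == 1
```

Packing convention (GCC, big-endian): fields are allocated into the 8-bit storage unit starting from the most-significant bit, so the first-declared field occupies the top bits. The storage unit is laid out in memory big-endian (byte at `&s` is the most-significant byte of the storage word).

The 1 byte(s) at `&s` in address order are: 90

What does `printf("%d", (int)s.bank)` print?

[0]=0x90 (big-endian) → word 0x90
bank:5 @ bit 3 → (0x90>>3)&0x1f = 0x12  ←
state:3 @ bit 0 → (0x90>>0)&0x7 = 0x0

18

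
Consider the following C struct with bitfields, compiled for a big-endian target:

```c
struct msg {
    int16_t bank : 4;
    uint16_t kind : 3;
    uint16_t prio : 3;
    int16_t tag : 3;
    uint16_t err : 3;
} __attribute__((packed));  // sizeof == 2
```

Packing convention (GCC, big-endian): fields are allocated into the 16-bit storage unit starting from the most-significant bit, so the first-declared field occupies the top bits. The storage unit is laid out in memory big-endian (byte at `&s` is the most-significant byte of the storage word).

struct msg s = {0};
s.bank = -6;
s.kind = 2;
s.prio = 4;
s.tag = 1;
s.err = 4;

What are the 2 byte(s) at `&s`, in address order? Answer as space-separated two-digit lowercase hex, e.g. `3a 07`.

a5 0c

[12+:4] bank=-6 & 0xf = 0xa; word=0xa000
[9+:3] kind=2 & 0x7 = 0x2; word=0xa400
[6+:3] prio=4 & 0x7 = 0x4; word=0xa500
[3+:3] tag=1 & 0x7 = 0x1; word=0xa508
[0+:3] err=4 & 0x7 = 0x4; word=0xa50c
word = 0xa50c → big-endian bytes:
  [0]=0xa5  [1]=0x0c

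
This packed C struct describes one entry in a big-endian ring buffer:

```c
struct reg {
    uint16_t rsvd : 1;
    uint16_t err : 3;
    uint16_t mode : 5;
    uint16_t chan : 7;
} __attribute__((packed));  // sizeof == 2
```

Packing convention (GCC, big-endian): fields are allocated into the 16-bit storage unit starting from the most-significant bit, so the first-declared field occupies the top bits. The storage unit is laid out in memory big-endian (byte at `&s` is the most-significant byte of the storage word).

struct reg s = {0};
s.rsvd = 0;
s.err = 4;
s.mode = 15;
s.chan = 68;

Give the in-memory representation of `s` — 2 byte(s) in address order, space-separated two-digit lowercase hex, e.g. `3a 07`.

47 c4

[15+:1] rsvd=0 & 0x1 = 0x0; word=0x0000
[12+:3] err=4 & 0x7 = 0x4; word=0x4000
[7+:5] mode=15 & 0x1f = 0xf; word=0x4780
[0+:7] chan=68 & 0x7f = 0x44; word=0x47c4
word = 0x47c4 → big-endian bytes:
  [0]=0x47  [1]=0xc4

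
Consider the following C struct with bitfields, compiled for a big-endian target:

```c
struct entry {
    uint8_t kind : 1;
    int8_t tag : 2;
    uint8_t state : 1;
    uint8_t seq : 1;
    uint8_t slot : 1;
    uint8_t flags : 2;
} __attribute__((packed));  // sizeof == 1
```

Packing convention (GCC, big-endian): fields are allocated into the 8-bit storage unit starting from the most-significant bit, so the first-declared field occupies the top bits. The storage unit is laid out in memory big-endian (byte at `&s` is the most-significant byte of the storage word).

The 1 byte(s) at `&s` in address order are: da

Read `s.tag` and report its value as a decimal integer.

[0]=0xda (big-endian) → word 0xda
kind:1 @ bit 7 → (0xda>>7)&0x1 = 0x1
tag:2 @ bit 5 → (0xda>>5)&0x3 = 0x2  ←
state:1 @ bit 4 → (0xda>>4)&0x1 = 0x1
seq:1 @ bit 3 → (0xda>>3)&0x1 = 0x1
slot:1 @ bit 2 → (0xda>>2)&0x1 = 0x0
flags:2 @ bit 0 → (0xda>>0)&0x3 = 0x2
tag signed 2b, MSB=1: 2 - 4 = -2

-2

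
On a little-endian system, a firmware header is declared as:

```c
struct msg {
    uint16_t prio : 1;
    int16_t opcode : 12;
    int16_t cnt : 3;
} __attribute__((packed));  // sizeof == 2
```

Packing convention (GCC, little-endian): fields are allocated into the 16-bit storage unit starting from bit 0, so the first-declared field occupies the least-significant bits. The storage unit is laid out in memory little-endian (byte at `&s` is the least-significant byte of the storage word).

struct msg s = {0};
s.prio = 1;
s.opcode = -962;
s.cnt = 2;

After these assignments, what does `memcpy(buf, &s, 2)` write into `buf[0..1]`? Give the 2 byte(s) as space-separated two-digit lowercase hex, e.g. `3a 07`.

7d 58

prio (1b) val=1 bits=0x1 at bit 0: 0x0001
opcode (12b) val=-962 bits=0xc3e at bit 1: 0x187d
cnt (3b) val=2 bits=0x2 at bit 13: 0x587d
word = 0x587d → little-endian bytes:
  [0]=0x7d  [1]=0x58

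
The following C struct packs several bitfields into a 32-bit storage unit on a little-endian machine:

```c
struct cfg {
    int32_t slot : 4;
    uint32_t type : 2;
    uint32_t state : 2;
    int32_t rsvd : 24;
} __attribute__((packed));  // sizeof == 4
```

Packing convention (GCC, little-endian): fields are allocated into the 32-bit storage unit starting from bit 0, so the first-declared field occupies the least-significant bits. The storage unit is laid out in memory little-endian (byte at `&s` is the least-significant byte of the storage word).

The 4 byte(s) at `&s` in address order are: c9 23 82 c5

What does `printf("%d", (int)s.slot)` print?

-7

[0]=0xc9 [1]=0x23 [2]=0x82 [3]=0xc5 (little-endian) → word 0xc58223c9
slot:4 @ bit 0 → (0xc58223c9>>0)&0xf = 0x9  ←
type:2 @ bit 4 → (0xc58223c9>>4)&0x3 = 0x0
state:2 @ bit 6 → (0xc58223c9>>6)&0x3 = 0x3
rsvd:24 @ bit 8 → (0xc58223c9>>8)&0xffffff = 0xc58223
slot signed 4b, MSB=1: 9 - 16 = -7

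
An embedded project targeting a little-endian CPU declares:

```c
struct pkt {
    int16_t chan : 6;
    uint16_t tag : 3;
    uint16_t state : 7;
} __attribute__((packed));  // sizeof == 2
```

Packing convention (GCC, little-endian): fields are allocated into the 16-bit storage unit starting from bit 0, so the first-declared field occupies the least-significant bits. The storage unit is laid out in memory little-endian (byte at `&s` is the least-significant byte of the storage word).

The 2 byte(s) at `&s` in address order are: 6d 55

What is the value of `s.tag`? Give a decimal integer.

5

[0]=0x6d [1]=0x55 (little-endian) → word 0x556d
chan [0+:6] = (word>>0) & 0x3f = 45
tag [6+:3] = (word>>6) & 0x7 = 5  ←
state [9+:7] = (word>>9) & 0x7f = 42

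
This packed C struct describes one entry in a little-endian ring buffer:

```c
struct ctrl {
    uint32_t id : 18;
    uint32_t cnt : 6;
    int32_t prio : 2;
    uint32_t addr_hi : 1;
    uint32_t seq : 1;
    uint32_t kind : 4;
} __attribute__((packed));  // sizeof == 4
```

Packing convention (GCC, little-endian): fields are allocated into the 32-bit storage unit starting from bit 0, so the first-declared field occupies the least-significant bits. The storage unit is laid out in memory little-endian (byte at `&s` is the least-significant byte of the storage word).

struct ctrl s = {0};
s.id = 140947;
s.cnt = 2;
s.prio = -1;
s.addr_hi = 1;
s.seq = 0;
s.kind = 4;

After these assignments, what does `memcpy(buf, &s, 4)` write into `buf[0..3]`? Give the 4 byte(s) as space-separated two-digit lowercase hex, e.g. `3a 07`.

93 26 0a 47

[0+:18] id=140947 & 0x3ffff = 0x22693; word=0x00022693
[18+:6] cnt=2 & 0x3f = 0x2; word=0x000a2693
[24+:2] prio=-1 & 0x3 = 0x3; word=0x030a2693
[26+:1] addr_hi=1 & 0x1 = 0x1; word=0x070a2693
[27+:1] seq=0 & 0x1 = 0x0; word=0x070a2693
[28+:4] kind=4 & 0xf = 0x4; word=0x470a2693
word = 0x470a2693 → little-endian bytes:
  [0]=0x93  [1]=0x26  [2]=0x0a  [3]=0x47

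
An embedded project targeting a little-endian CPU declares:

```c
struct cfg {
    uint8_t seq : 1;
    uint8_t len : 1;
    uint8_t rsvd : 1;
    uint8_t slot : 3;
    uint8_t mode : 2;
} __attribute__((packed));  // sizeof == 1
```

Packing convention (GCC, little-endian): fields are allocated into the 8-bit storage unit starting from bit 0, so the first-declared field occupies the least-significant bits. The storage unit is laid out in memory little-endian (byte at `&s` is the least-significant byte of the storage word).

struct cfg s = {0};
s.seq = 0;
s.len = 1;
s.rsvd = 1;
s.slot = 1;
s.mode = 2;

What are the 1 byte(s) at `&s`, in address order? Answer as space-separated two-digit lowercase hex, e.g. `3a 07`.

8e

seq:1 = 0 → 0x0 << 0 → word 0x00
len:1 = 1 → 0x1 << 1 → word 0x02
rsvd:1 = 1 → 0x1 << 2 → word 0x06
slot:3 = 1 → 0x1 << 3 → word 0x0e
mode:2 = 2 → 0x2 << 6 → word 0x8e
word = 0x8e → little-endian bytes:
  [0]=0x8e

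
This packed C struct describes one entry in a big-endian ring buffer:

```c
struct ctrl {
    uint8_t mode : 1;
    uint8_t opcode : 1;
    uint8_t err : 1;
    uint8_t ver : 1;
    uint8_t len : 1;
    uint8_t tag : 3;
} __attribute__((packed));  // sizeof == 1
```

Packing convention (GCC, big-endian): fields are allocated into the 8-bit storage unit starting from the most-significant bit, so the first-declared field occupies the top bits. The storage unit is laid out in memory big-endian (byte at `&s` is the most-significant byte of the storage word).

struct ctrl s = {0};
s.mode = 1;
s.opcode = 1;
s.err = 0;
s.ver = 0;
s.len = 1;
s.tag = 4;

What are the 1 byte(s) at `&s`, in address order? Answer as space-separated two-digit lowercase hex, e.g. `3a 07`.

cc

[7+:1] mode=1 & 0x1 = 0x1; word=0x80
[6+:1] opcode=1 & 0x1 = 0x1; word=0xc0
[5+:1] err=0 & 0x1 = 0x0; word=0xc0
[4+:1] ver=0 & 0x1 = 0x0; word=0xc0
[3+:1] len=1 & 0x1 = 0x1; word=0xc8
[0+:3] tag=4 & 0x7 = 0x4; word=0xcc
word = 0xcc → big-endian bytes:
  [0]=0xcc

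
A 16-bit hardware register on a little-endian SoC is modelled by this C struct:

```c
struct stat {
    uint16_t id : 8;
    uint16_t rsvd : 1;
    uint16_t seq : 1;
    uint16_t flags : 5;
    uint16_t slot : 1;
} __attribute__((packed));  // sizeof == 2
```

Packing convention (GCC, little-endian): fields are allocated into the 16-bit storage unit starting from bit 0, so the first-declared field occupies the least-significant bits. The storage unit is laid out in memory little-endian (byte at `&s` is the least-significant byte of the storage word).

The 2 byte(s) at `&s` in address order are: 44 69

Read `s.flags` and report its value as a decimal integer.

26

[0]=0x44 [1]=0x69 (little-endian) → word 0x6944
id [0+:8] = (word>>0) & 0xff = 68
rsvd [8+:1] = (word>>8) & 0x1 = 1
seq [9+:1] = (word>>9) & 0x1 = 0
flags [10+:5] = (word>>10) & 0x1f = 26  ←
slot [15+:1] = (word>>15) & 0x1 = 0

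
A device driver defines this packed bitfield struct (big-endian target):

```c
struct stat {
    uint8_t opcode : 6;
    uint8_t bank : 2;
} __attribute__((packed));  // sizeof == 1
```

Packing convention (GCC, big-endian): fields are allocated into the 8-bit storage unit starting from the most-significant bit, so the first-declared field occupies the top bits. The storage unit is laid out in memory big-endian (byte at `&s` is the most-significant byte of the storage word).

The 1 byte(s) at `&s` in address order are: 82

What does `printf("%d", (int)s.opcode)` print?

32

[0]=0x82 (big-endian) → word 0x82
opcode [2+:6] = (word>>2) & 0x3f = 32  ←
bank [0+:2] = (word>>0) & 0x3 = 2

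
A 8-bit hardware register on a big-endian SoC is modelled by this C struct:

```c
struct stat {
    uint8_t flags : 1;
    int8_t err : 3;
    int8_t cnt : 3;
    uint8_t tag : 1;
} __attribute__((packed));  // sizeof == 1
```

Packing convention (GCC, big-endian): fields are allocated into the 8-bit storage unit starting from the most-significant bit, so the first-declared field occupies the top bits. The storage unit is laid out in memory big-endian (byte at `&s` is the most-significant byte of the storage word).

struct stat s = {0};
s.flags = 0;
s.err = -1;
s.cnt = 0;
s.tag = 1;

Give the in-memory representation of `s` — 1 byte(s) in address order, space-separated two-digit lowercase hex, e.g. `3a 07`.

[7+:1] flags=0 & 0x1 = 0x0; word=0x00
[4+:3] err=-1 & 0x7 = 0x7; word=0x70
[1+:3] cnt=0 & 0x7 = 0x0; word=0x70
[0+:1] tag=1 & 0x1 = 0x1; word=0x71
word = 0x71 → big-endian bytes:
  [0]=0x71

71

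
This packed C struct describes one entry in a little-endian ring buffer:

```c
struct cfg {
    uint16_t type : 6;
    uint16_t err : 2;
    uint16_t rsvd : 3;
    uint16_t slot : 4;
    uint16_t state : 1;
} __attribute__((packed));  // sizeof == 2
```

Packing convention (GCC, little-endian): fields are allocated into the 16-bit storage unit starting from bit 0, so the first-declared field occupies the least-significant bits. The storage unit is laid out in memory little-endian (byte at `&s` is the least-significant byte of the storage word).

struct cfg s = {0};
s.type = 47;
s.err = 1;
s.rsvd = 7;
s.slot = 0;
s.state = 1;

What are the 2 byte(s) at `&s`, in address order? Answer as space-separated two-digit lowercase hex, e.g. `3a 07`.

6f 87

[0+:6] type=47 & 0x3f = 0x2f; word=0x002f
[6+:2] err=1 & 0x3 = 0x1; word=0x006f
[8+:3] rsvd=7 & 0x7 = 0x7; word=0x076f
[11+:4] slot=0 & 0xf = 0x0; word=0x076f
[15+:1] state=1 & 0x1 = 0x1; word=0x876f
word = 0x876f → little-endian bytes:
  [0]=0x6f  [1]=0x87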